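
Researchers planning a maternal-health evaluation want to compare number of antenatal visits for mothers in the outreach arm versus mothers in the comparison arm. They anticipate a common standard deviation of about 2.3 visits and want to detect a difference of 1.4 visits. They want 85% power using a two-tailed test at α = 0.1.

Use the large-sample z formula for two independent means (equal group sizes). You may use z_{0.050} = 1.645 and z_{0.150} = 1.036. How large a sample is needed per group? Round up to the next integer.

n = 39 per group

n = (z_{α/2} + z_β)² · (σ₁² + σ₂²) / δ²
  = (1.645 + 1.036)² · (2·2.3² = 10.58) / 1.4²
  = 7.1878 · 10.58 / 1.96
  = 38.80
Round up → n = 39 per group.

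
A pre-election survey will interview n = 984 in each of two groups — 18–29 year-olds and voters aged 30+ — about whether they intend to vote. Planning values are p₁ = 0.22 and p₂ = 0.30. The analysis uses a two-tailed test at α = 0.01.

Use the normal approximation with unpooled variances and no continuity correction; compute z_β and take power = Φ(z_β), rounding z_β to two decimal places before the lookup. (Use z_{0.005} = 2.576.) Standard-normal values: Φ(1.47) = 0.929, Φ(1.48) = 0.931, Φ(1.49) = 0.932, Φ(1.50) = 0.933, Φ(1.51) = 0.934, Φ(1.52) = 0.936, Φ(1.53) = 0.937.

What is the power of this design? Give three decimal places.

Power ≈ 0.932

z_β = |p₁−p₂|·√(n/[p₁q₁+p₂q₂]) − z_{α/2}
    = 0.08 · √(984/0.3816) − 2.576
    = 0.08 · 50.7801 − 2.576
    = 4.0624 − 2.576 = 1.4864 → 1.49
Power = Φ(1.49) = 0.932.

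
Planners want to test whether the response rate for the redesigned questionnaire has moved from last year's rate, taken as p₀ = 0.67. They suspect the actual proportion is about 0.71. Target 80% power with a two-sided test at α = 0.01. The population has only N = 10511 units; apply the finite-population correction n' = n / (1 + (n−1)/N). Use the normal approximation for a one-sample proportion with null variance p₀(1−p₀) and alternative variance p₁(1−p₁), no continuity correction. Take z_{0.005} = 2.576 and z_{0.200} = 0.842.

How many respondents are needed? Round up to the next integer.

n = [z_{α/2}·√(p₀q₀) + z_β·√(p₁q₁)]² / (p₁ − p₀)²
  = [2.576·√(0.67·0.33) + 0.842·√(0.71·0.29)]² / (0.04)²
  = [2.576·0.4702 + 0.842·0.4538]² / 0.0016
  = [1.5933]² / 0.0016
  = 1586.70
Finite-population correction (N = 10511): 1586.70 / (1 + (1586.70 − 1)/10511) = 1378.71.
Round up → n = 1379.

n = 1379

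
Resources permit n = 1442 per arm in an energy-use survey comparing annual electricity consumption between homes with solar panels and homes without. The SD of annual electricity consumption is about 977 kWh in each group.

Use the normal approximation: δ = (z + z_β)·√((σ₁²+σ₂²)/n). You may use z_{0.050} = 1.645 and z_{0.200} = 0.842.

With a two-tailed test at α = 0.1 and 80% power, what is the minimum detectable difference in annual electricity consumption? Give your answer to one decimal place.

δ = (z_{α/2} + z_β) · √((σ₁²+σ₂²)/n)
  = (1.645 + 0.842) · √(1909058/1442)
  = 2.487 · √1323.9
  = 2.487 · 36.3854
  = 90.4904

Minimum detectable difference ≈ 90.5 kWh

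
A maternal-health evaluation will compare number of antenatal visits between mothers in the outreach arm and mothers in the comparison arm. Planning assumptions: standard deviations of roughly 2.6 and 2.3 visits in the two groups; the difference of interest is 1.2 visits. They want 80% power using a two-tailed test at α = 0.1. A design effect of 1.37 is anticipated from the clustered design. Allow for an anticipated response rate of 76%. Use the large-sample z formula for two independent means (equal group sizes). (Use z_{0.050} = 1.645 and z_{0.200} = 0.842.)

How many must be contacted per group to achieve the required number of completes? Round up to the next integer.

n = 94 per group

n = (z_{α/2} + z_β)² · (σ₁² + σ₂²) / δ²
  = (1.645 + 0.842)² · (2.6² + 2.3² = 12.05) / 1.2²
  = 6.1852 · 12.05 / 1.44
  = 51.76
Design effect: 1.37 × 51.76 = 70.91.
Adjust for 76% response: 70.91 / 0.76 = 93.30.
Round up → n = 94 per group.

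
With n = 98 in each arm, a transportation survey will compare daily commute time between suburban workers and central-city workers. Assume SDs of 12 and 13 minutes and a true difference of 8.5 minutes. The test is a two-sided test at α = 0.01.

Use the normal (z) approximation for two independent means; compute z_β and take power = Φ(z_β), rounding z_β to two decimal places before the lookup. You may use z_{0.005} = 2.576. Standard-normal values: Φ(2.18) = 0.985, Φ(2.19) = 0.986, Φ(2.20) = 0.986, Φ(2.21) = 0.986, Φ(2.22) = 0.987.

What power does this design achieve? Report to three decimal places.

Power ≈ 0.985

z_β = δ·√(n/(σ₁²+σ₂²)) − z_{α/2}
    = 8.5 · √(98/313) − 2.576
    = 8.5 · 0.55955 − 2.576
    = 4.7562 − 2.576 = 2.1802 → 2.18
Power = Φ(2.18) = 0.985.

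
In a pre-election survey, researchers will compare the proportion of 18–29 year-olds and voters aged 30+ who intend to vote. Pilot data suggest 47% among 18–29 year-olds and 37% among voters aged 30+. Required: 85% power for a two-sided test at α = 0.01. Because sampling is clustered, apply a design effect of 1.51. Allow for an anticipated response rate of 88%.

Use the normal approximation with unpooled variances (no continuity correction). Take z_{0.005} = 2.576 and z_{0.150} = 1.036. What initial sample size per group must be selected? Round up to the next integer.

n = 1080 per group

n = (z_{α/2} + z_β)² · [p₁(1−p₁) + p₂(1−p₂)] / (p₁ − p₂)²
  = (2.576 + 1.036)² · (0.47·0.53 + 0.37·0.63) / (0.10)²
  = (3.612)² · (0.2491 + 0.2331) / 0.0100
  = 13.0465 · 0.4822 / 0.0100
  = 629.10
Design effect: 1.51 × 629.10 = 949.95.
Adjust for 88% response: 949.95 / 0.88 = 1079.49.
Round up → n = 1080 per group.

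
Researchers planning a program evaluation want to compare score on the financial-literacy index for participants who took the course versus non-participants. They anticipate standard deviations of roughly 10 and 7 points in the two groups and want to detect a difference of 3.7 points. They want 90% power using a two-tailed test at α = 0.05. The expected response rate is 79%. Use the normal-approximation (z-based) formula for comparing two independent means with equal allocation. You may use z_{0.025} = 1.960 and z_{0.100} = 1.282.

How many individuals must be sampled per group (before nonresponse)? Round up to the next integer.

n = (z_{α/2} + z_β)² · (σ₁² + σ₂²) / δ²
  = (1.960 + 1.282)² · (10² + 7² = 149) / 3.7²
  = 10.5106 · 149 / 13.69
  = 114.40
Adjust for 79% response: 114.40 / 0.79 = 144.80.
Round up → n = 145 per group.

n = 145 per group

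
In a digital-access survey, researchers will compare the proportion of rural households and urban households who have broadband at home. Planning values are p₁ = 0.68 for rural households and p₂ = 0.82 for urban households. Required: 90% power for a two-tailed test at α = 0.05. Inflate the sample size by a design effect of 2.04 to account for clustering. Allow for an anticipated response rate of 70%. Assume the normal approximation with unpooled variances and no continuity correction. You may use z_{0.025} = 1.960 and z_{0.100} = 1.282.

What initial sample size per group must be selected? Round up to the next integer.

n = 571 per group

n = (z_{α/2} + z_β)² · [p₁(1−p₁) + p₂(1−p₂)] / (p₁ − p₂)²
  = (1.960 + 1.282)² · (0.68·0.32 + 0.82·0.18) / (-0.14)²
  = (3.242)² · (0.2176 + 0.1476) / 0.0196
  = 10.5106 · 0.3652 / 0.0196
  = 195.84
Design effect: 2.04 × 195.84 = 399.51.
Adjust for 70% response: 399.51 / 0.70 = 570.73.
Round up → n = 571 per group.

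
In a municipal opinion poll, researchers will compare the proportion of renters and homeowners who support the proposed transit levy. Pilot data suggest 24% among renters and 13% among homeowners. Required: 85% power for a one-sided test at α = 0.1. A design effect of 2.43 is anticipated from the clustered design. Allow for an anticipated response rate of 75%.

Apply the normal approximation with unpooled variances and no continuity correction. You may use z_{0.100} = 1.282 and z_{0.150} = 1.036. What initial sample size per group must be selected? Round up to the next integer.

n = 426 per group

n = (z_α + z_β)² · [p₁(1−p₁) + p₂(1−p₂)] / (p₁ − p₂)²
  = (1.282 + 1.036)² · (0.24·0.76 + 0.13·0.87) / (0.11)²
  = (2.318)² · (0.1824 + 0.1131) / 0.0121
  = 5.3731 · 0.2955 / 0.0121
  = 131.22
Design effect: 2.43 × 131.22 = 318.86.
Adjust for 75% response: 318.86 / 0.75 = 425.15.
Round up → n = 426 per group.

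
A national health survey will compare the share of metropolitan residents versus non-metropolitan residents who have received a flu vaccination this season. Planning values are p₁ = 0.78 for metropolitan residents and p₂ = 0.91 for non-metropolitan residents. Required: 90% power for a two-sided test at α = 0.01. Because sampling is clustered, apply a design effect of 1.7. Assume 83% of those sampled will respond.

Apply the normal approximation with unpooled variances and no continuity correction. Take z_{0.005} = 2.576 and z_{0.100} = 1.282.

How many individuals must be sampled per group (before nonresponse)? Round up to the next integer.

n = 458 per group

n = (z_{α/2} + z_β)² · [p₁(1−p₁) + p₂(1−p₂)] / (p₁ − p₂)²
  = (2.576 + 1.282)² · (0.78·0.22 + 0.91·0.09) / (-0.13)²
  = (3.858)² · (0.1716 + 0.0819) / 0.0169
  = 14.8842 · 0.2535 / 0.0169
  = 223.26
Design effect: 1.7 × 223.26 = 379.55.
Adjust for 83% response: 379.55 / 0.83 = 457.28.
Round up → n = 458 per group.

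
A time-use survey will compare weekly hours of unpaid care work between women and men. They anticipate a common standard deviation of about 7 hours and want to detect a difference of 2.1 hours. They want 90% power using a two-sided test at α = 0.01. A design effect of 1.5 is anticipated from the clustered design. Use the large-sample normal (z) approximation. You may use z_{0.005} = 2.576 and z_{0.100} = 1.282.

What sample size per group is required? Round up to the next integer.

n = (z_{α/2} + z_β)² · (σ₁² + σ₂²) / δ²
  = (2.576 + 1.282)² · (2·7² = 98) / 2.1²
  = 14.8842 · 98 / 4.41
  = 330.76
Design effect: 1.5 × 330.76 = 496.14.
Round up → n = 497 per group.

n = 497 per group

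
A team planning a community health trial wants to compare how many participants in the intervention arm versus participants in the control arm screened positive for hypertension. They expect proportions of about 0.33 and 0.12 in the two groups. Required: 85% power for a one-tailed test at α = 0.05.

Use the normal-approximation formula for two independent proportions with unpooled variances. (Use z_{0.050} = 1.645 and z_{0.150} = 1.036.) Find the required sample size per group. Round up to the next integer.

n = (z_α + z_β)² · [p₁(1−p₁) + p₂(1−p₂)] / (p₁ − p₂)²
  = (1.645 + 1.036)² · (0.33·0.67 + 0.12·0.88) / (0.21)²
  = (2.681)² · (0.2211 + 0.1056) / 0.0441
  = 7.1878 · 0.3267 / 0.0441
  = 53.25
Round up → n = 54 per group.

n = 54 per group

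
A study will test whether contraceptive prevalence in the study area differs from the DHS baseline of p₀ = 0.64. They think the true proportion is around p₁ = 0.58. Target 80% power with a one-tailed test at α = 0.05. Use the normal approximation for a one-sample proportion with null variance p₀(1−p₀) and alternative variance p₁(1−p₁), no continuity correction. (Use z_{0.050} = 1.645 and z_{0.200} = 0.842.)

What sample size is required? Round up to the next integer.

n = 404

n = [z_α·√(p₀q₀) + z_β·√(p₁q₁)]² / (p₁ − p₀)²
  = [1.645·√(0.64·0.36) + 0.842·√(0.58·0.42)]² / (-0.06)²
  = [1.645·0.4800 + 0.842·0.4936]² / 0.0036
  = [1.2052]² / 0.0036
  = 403.46
Round up → n = 404.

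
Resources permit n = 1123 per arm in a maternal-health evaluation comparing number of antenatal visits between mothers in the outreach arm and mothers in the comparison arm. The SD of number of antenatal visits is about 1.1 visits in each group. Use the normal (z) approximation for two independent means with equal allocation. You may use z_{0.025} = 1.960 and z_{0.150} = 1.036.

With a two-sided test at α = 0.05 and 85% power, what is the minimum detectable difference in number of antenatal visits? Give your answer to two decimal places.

δ = (z_{α/2} + z_β) · √((σ₁²+σ₂²)/n)
  = (1.960 + 1.036) · √(2.42/1123)
  = 2.996 · √0.00215
  = 2.996 · 0.0464
  = 0.1391

Minimum detectable difference ≈ 0.14 visits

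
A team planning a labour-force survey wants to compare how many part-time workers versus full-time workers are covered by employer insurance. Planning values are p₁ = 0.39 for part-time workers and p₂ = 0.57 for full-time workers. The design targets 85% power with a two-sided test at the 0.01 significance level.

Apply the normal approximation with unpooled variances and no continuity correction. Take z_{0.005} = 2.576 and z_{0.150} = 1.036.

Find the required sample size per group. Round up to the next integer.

n = 195 per group

n = (z_{α/2} + z_β)² · [p₁(1−p₁) + p₂(1−p₂)] / (p₁ − p₂)²
  = (2.576 + 1.036)² · (0.39·0.61 + 0.57·0.43) / (-0.18)²
  = (3.612)² · (0.2379 + 0.2451) / 0.0324
  = 13.0465 · 0.4830 / 0.0324
  = 194.49
Round up → n = 195 per group.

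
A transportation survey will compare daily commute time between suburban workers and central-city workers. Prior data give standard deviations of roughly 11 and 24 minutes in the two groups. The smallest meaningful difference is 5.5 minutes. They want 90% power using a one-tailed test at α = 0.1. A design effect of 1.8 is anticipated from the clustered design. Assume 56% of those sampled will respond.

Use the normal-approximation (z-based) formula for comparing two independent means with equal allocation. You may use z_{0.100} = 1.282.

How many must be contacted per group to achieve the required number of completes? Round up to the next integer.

n = 487 per group

n = (z_α + z_β)² · (σ₁² + σ₂²) / δ²
  = (1.282 + 1.282)² · (11² + 24² = 697) / 5.5²
  = 6.5741 · 697 / 30.25
  = 151.48
Design effect: 1.8 × 151.48 = 272.66.
Adjust for 56% response: 272.66 / 0.56 = 486.89.
Round up → n = 487 per group.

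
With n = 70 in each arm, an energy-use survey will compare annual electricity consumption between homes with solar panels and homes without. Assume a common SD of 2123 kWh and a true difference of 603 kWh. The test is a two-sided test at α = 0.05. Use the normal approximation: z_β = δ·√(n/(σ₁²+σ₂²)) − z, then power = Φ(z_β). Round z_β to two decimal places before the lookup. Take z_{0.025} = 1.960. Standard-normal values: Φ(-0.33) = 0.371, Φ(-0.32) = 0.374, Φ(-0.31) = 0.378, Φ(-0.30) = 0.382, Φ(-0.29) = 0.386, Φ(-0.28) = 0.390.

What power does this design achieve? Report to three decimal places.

z_β = δ·√(n/(σ₁²+σ₂²)) − z_{α/2}
    = 603 · √(70/9014258) − 1.960
    = 603 · 0.00279 − 1.960
    = 1.6804 − 1.960 = -0.2796 → -0.28
Power = Φ(-0.28) = 0.390.

Power ≈ 0.390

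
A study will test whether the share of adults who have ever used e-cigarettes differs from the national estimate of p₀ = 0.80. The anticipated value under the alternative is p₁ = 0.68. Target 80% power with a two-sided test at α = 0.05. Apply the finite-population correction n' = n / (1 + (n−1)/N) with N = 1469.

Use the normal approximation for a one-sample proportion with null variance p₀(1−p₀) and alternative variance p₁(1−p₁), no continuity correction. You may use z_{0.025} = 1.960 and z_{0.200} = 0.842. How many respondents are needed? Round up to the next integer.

n = 91

n = [z_{α/2}·√(p₀q₀) + z_β·√(p₁q₁)]² / (p₁ − p₀)²
  = [1.960·√(0.80·0.20) + 0.842·√(0.68·0.32)]² / (-0.12)²
  = [1.960·0.4000 + 0.842·0.4665]² / 0.0144
  = [1.1768]² / 0.0144
  = 96.17
Finite-population correction (N = 1469): 96.17 / (1 + (96.17 − 1)/1469) = 90.32.
Round up → n = 91.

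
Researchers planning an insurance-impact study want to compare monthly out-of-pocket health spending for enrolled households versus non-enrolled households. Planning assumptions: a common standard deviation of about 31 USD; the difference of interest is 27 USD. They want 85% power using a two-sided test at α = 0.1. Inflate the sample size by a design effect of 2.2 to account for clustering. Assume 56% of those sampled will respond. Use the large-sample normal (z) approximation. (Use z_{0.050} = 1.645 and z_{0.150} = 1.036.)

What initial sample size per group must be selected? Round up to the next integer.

n = (z_{α/2} + z_β)² · (σ₁² + σ₂²) / δ²
  = (1.645 + 1.036)² · (2·31² = 1922) / 27²
  = 7.1878 · 1922 / 729
  = 18.95
Design effect: 2.2 × 18.95 = 41.69.
Adjust for 56% response: 41.69 / 0.56 = 74.45.
Round up → n = 75 per group.

n = 75 per group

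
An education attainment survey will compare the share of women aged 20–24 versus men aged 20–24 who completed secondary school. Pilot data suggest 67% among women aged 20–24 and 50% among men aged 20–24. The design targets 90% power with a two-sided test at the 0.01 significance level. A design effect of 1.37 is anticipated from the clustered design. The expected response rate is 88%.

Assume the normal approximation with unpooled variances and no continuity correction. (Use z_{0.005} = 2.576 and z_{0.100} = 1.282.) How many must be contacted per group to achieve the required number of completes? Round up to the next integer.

n = 378 per group

n = (z_{α/2} + z_β)² · [p₁(1−p₁) + p₂(1−p₂)] / (p₁ − p₂)²
  = (2.576 + 1.282)² · (0.67·0.33 + 0.50·0.50) / (0.17)²
  = (3.858)² · (0.2211 + 0.2500) / 0.0289
  = 14.8842 · 0.4711 / 0.0289
  = 242.63
Design effect: 1.37 × 242.63 = 332.40.
Adjust for 88% response: 332.40 / 0.88 = 377.73.
Round up → n = 378 per group.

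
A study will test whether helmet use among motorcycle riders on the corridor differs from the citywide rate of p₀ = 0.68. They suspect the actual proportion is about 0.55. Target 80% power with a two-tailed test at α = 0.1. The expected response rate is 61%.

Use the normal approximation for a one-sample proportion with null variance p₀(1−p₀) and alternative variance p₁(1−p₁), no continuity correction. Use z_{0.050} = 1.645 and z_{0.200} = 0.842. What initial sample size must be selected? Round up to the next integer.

n = [z_{α/2}·√(p₀q₀) + z_β·√(p₁q₁)]² / (p₁ − p₀)²
  = [1.645·√(0.68·0.32) + 0.842·√(0.55·0.45)]² / (-0.13)²
  = [1.645·0.4665 + 0.842·0.4975]² / 0.0169
  = [1.1862]² / 0.0169
  = 83.26
Adjust for 61% response: 83.26 / 0.61 = 136.50.
Round up → n = 137.

n = 137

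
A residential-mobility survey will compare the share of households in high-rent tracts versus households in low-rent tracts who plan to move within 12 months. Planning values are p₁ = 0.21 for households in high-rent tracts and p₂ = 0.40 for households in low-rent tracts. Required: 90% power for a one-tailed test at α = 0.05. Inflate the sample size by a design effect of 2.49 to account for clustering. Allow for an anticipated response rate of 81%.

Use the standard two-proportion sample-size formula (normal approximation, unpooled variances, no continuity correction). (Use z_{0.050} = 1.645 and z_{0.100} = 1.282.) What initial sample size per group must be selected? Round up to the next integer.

n = 297 per group

n = (z_α + z_β)² · [p₁(1−p₁) + p₂(1−p₂)] / (p₁ − p₂)²
  = (1.645 + 1.282)² · (0.21·0.79 + 0.40·0.60) / (-0.19)²
  = (2.927)² · (0.1659 + 0.2400) / 0.0361
  = 8.5673 · 0.4059 / 0.0361
  = 96.33
Design effect: 2.49 × 96.33 = 239.86.
Adjust for 81% response: 239.86 / 0.81 = 296.12.
Round up → n = 297 per group.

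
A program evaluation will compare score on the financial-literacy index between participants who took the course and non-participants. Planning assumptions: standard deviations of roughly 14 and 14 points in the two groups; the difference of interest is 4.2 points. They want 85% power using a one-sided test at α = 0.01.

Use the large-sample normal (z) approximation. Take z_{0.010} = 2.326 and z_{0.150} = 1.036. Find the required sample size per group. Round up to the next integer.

n = 252 per group

n = (z_α + z_β)² · (σ₁² + σ₂²) / δ²
  = (2.326 + 1.036)² · (14² + 14² = 392) / 4.2²
  = 11.3030 · 392 / 17.64
  = 251.18
Round up → n = 252 per group.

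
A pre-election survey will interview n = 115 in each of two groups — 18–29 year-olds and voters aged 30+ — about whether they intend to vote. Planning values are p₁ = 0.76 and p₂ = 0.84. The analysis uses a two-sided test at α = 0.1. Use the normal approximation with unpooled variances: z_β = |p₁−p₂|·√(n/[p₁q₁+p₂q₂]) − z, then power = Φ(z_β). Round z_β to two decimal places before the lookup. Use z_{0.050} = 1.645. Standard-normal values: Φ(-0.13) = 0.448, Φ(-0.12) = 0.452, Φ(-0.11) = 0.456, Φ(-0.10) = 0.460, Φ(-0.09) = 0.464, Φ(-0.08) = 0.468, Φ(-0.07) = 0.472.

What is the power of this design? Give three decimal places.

Power ≈ 0.452

z_β = |p₁−p₂|·√(n/[p₁q₁+p₂q₂]) − z_{α/2}
    = 0.08 · √(115/0.3168) − 1.645
    = 0.08 · 19.0527 − 1.645
    = 1.5242 − 1.645 = -0.1208 → -0.12
Power = Φ(-0.12) = 0.452.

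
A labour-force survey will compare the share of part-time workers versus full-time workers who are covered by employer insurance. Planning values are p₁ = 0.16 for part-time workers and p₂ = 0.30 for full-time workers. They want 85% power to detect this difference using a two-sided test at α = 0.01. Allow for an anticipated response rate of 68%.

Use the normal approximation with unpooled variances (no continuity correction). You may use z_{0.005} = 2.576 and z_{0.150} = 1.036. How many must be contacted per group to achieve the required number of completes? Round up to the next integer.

n = 338 per group

n = (z_{α/2} + z_β)² · [p₁(1−p₁) + p₂(1−p₂)] / (p₁ − p₂)²
  = (2.576 + 1.036)² · (0.16·0.84 + 0.30·0.70) / (-0.14)²
  = (3.612)² · (0.1344 + 0.2100) / 0.0196
  = 13.0465 · 0.3444 / 0.0196
  = 229.25
Adjust for 68% response: 229.25 / 0.68 = 337.13.
Round up → n = 338 per group.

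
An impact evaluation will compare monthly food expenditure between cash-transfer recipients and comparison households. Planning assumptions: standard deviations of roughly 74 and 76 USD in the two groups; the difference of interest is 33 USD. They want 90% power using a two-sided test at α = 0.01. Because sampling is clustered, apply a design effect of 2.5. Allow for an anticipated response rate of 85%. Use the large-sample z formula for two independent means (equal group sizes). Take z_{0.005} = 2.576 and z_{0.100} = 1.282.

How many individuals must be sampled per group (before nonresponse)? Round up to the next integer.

n = 453 per group

n = (z_{α/2} + z_β)² · (σ₁² + σ₂²) / δ²
  = (2.576 + 1.282)² · (74² + 76² = 11252) / 33²
  = 14.8842 · 11252 / 1089
  = 153.79
Design effect: 2.5 × 153.79 = 384.47.
Adjust for 85% response: 384.47 / 0.85 = 452.32.
Round up → n = 453 per group.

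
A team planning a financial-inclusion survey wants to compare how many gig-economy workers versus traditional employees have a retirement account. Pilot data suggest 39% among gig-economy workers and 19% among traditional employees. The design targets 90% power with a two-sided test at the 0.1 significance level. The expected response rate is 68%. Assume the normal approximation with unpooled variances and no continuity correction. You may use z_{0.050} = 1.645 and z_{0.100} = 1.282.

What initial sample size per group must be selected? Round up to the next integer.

n = 124 per group

n = (z_{α/2} + z_β)² · [p₁(1−p₁) + p₂(1−p₂)] / (p₁ − p₂)²
  = (1.645 + 1.282)² · (0.39·0.61 + 0.19·0.81) / (0.20)²
  = (2.927)² · (0.2379 + 0.1539) / 0.0400
  = 8.5673 · 0.3918 / 0.0400
  = 83.92
Adjust for 68% response: 83.92 / 0.68 = 123.41.
Round up → n = 124 per group.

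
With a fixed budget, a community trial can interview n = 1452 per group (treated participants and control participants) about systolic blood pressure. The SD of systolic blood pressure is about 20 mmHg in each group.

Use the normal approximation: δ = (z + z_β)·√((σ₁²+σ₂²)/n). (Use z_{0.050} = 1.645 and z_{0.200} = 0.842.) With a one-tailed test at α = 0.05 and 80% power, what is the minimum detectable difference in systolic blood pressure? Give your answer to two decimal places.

δ = (z_α + z_β) · √((σ₁²+σ₂²)/n)
  = (1.645 + 0.842) · √(800/1452)
  = 2.487 · √0.55096
  = 2.487 · 0.7423
  = 1.8460

Minimum detectable difference ≈ 1.85 mmHg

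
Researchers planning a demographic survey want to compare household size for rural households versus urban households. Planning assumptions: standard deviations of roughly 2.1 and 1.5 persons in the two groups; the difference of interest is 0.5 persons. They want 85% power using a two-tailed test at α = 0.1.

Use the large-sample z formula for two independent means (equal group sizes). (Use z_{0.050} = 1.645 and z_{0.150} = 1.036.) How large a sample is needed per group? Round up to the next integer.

n = (z_{α/2} + z_β)² · (σ₁² + σ₂²) / δ²
  = (1.645 + 1.036)² · (2.1² + 1.5² = 6.66) / 0.5²
  = 7.1878 · 6.66 / 0.25
  = 191.48
Round up → n = 192 per group.

n = 192 per group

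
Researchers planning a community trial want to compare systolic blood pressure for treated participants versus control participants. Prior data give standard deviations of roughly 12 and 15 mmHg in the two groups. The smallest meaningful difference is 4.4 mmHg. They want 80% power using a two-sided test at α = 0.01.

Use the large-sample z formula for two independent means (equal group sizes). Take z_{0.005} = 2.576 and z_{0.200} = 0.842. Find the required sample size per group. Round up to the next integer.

n = 223 per group

n = (z_{α/2} + z_β)² · (σ₁² + σ₂²) / δ²
  = (2.576 + 0.842)² · (12² + 15² = 369) / 4.4²
  = 11.6827 · 369 / 19.36
  = 222.67
Round up → n = 223 per group.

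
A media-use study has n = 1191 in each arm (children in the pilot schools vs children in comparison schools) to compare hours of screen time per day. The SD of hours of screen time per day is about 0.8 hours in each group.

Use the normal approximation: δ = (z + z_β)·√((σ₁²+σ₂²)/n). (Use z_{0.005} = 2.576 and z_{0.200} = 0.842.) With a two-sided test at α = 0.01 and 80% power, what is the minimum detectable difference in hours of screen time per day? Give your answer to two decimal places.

δ = (z_{α/2} + z_β) · √((σ₁²+σ₂²)/n)
  = (2.576 + 0.842) · √(1.28/1191)
  = 3.418 · √0.00107
  = 3.418 · 0.0328
  = 0.1121

Minimum detectable difference ≈ 0.11 hours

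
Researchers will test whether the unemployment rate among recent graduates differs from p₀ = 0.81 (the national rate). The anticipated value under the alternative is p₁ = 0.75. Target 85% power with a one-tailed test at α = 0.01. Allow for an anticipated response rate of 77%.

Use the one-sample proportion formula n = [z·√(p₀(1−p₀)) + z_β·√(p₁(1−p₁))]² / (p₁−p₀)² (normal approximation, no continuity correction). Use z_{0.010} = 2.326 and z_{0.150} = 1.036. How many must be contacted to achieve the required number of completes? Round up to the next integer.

n = [z_α·√(p₀q₀) + z_β·√(p₁q₁)]² / (p₁ − p₀)²
  = [2.326·√(0.81·0.19) + 1.036·√(0.75·0.25)]² / (-0.06)²
  = [2.326·0.3923 + 1.036·0.4330]² / 0.0036
  = [1.3611]² / 0.0036
  = 514.60
Adjust for 77% response: 514.60 / 0.77 = 668.32.
Round up → n = 669.

n = 669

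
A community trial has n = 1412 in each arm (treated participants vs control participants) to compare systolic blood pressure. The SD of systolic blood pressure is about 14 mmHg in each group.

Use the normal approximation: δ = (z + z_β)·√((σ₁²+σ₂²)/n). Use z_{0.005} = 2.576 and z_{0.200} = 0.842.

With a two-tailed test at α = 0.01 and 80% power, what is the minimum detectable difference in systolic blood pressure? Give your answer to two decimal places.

δ = (z_{α/2} + z_β) · √((σ₁²+σ₂²)/n)
  = (2.576 + 0.842) · √(392/1412)
  = 3.418 · √0.27762
  = 3.418 · 0.5269
  = 1.8009

Minimum detectable difference ≈ 1.80 mmHg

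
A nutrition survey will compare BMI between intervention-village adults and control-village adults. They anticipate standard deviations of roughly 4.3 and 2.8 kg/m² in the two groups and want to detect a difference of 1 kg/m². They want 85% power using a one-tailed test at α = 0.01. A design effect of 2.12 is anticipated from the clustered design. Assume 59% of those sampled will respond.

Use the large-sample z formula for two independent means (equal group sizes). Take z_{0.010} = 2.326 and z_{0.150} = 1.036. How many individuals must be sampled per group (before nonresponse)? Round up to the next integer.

n = 1070 per group

n = (z_α + z_β)² · (σ₁² + σ₂²) / δ²
  = (2.326 + 1.036)² · (4.3² + 2.8² = 26.33) / 1²
  = 11.3030 · 26.33 / 1
  = 297.61
Design effect: 2.12 × 297.61 = 630.93.
Adjust for 59% response: 630.93 / 0.59 = 1069.38.
Round up → n = 1070 per group.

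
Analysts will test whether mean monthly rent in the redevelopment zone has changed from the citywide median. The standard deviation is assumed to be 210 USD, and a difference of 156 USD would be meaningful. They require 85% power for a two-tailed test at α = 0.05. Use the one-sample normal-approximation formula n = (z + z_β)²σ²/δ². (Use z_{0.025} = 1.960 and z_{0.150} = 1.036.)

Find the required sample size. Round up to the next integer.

n = (z_{α/2} + z_β)² · σ² / δ²
  = (1.960 + 1.036)² · 210² / 156²
  = 8.9760 · 44100 / 24336
  = 16.27
Round up → n = 17.

n = 17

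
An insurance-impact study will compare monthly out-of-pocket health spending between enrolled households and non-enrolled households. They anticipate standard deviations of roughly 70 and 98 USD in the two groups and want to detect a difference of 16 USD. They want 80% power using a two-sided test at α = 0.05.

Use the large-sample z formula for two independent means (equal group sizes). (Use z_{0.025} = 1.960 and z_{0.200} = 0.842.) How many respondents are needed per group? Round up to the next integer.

n = (z_{α/2} + z_β)² · (σ₁² + σ₂²) / δ²
  = (1.960 + 0.842)² · (70² + 98² = 14504) / 16²
  = 7.8512 · 14504 / 256
  = 444.82
Round up → n = 445 per group.

n = 445 per group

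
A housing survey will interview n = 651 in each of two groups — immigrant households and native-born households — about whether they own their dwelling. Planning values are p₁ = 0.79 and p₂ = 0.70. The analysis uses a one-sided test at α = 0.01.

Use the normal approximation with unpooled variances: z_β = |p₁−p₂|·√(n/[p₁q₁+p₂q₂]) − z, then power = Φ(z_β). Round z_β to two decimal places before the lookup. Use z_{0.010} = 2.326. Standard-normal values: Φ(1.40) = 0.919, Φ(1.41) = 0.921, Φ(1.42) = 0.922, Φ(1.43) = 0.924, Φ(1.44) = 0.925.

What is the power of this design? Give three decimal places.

z_β = |p₁−p₂|·√(n/[p₁q₁+p₂q₂]) − z_α
    = 0.09 · √(651/0.3759) − 2.326
    = 0.09 · 41.6154 − 2.326
    = 3.7454 − 2.326 = 1.4194 → 1.42
Power = Φ(1.42) = 0.922.

Power ≈ 0.922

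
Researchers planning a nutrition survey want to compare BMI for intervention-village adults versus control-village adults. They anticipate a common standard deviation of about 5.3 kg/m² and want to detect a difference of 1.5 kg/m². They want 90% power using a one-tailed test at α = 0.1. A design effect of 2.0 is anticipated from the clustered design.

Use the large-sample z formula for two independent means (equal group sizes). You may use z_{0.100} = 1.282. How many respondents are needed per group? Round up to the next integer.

n = 329 per group

n = (z_α + z_β)² · (σ₁² + σ₂²) / δ²
  = (1.282 + 1.282)² · (2·5.3² = 56.18) / 1.5²
  = 6.5741 · 56.18 / 2.25
  = 164.15
Design effect: 2.0 × 164.15 = 328.30.
Round up → n = 329 per group.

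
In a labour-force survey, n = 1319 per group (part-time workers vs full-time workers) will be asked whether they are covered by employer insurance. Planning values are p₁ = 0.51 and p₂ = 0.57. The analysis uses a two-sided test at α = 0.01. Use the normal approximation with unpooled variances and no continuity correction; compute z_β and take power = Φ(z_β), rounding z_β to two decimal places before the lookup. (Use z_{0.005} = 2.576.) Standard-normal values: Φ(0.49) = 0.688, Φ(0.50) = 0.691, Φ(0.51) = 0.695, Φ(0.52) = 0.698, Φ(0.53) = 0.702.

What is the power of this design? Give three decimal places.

Power ≈ 0.698

z_β = |p₁−p₂|·√(n/[p₁q₁+p₂q₂]) − z_{α/2}
    = 0.06 · √(1319/0.4950) − 2.576
    = 0.06 · 51.6202 − 2.576
    = 3.0972 − 2.576 = 0.5212 → 0.52
Power = Φ(0.52) = 0.698.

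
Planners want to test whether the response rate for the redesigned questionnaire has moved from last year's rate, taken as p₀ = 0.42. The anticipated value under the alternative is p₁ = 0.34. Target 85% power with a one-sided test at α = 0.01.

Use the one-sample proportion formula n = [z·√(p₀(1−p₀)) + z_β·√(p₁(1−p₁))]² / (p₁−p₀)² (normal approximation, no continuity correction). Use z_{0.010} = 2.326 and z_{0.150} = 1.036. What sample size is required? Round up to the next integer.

n = 420

n = [z_α·√(p₀q₀) + z_β·√(p₁q₁)]² / (p₁ − p₀)²
  = [2.326·√(0.42·0.58) + 1.036·√(0.34·0.66)]² / (-0.08)²
  = [2.326·0.4936 + 1.036·0.4737]² / 0.0064
  = [1.6388]² / 0.0064
  = 419.62
Round up → n = 420.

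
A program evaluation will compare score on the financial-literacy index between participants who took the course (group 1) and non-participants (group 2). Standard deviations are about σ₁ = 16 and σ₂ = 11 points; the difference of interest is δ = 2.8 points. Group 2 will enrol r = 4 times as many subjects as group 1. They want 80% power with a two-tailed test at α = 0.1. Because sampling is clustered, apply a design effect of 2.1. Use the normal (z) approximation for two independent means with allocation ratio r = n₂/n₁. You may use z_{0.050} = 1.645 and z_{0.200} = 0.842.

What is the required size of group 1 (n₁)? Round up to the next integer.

n₁ = (z_{α/2} + z_β)² · (σ₁² + σ₂²/r) / δ²
   = (1.645 + 0.842)² · (16² + 11²/4) / 2.8²
   = 6.1852 · (256 + 30.25) / 7.84
   = 6.1852 · 286.25 / 7.84
   = 225.83
Design effect: 2.1 × 225.83 = 474.24.
Round up → n₁ = 475; n₂ = r·n₁ = 4 × 475 = 1900.

n₁ = 475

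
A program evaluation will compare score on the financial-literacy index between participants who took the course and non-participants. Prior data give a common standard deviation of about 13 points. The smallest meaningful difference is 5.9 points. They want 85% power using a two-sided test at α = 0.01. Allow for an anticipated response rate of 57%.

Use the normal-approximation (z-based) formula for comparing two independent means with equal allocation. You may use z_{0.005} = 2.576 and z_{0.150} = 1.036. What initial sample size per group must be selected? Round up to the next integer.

n = (z_{α/2} + z_β)² · (σ₁² + σ₂²) / δ²
  = (2.576 + 1.036)² · (2·13² = 338) / 5.9²
  = 13.0465 · 338 / 34.81
  = 126.68
Adjust for 57% response: 126.68 / 0.57 = 222.25.
Round up → n = 223 per group.

n = 223 per group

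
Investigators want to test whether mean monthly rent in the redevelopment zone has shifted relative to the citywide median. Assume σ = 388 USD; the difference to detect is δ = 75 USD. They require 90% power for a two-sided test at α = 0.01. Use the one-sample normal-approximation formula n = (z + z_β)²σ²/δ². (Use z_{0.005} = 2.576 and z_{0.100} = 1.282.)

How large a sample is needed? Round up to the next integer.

n = 399

n = (z_{α/2} + z_β)² · σ² / δ²
  = (2.576 + 1.282)² · 388² / 75²
  = 14.8842 · 150544 / 5625
  = 398.35
Round up → n = 399.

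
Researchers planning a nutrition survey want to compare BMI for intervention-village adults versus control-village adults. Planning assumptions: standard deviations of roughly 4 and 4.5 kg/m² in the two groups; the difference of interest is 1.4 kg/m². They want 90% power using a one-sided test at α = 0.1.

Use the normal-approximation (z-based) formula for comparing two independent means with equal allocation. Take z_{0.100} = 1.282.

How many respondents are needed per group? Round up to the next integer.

n = (z_α + z_β)² · (σ₁² + σ₂²) / δ²
  = (1.282 + 1.282)² · (4² + 4.5² = 36.25) / 1.4²
  = 6.5741 · 36.25 / 1.96
  = 121.59
Round up → n = 122 per group.

n = 122 per group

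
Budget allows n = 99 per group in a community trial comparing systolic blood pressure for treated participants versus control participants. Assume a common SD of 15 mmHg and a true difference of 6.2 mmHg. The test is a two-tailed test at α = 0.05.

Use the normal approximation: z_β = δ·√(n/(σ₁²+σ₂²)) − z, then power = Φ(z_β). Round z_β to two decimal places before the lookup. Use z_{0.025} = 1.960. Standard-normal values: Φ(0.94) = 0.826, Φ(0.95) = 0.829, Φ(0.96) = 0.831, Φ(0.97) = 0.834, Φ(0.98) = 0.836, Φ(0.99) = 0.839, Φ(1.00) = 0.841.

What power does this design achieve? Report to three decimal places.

Power ≈ 0.829

z_β = δ·√(n/(σ₁²+σ₂²)) − z_{α/2}
    = 6.2 · √(99/450) − 1.960
    = 6.2 · 0.46904 − 1.960
    = 2.9081 − 1.960 = 0.9481 → 0.95
Power = Φ(0.95) = 0.829.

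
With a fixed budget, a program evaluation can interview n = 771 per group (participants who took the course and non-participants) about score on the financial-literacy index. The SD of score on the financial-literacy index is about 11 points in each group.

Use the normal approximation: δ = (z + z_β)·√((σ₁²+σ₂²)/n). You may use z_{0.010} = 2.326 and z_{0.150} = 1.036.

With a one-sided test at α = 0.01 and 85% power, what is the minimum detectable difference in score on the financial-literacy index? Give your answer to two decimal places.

Minimum detectable difference ≈ 1.88 points

δ = (z_α + z_β) · √((σ₁²+σ₂²)/n)
  = (2.326 + 1.036) · √(242/771)
  = 3.362 · √0.31388
  = 3.362 · 0.5602
  = 1.8836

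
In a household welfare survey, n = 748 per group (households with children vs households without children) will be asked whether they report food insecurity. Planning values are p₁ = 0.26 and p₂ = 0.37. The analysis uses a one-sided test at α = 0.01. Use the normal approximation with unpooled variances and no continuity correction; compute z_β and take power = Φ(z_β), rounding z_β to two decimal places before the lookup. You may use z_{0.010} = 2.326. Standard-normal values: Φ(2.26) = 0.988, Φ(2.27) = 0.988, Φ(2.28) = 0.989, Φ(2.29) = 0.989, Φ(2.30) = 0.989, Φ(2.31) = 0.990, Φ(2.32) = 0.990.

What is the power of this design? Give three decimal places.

z_β = |p₁−p₂|·√(n/[p₁q₁+p₂q₂]) − z_α
    = 0.11 · √(748/0.4255) − 2.326
    = 0.11 · 41.9277 − 2.326
    = 4.6120 − 2.326 = 2.2860 → 2.29
Power = Φ(2.29) = 0.989.

Power ≈ 0.989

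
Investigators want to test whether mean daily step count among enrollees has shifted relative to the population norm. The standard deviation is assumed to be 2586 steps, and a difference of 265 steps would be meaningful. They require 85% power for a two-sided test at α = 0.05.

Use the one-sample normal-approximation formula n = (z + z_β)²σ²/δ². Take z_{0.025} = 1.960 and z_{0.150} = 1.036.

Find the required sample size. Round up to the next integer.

n = 855

n = (z_{α/2} + z_β)² · σ² / δ²
  = (1.960 + 1.036)² · 2586² / 265²
  = 8.9760 · 6687396 / 70225
  = 854.77
Round up → n = 855.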